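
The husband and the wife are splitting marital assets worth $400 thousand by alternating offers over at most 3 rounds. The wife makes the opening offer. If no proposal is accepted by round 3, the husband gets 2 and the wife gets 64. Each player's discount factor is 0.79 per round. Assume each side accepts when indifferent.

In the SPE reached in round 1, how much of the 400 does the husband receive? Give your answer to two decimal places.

67.61

Round 3 (the wife proposes): the husband gets 2 if talks fail, so the wife offers 2 and keeps 398.
Round 2 (the husband proposes): the wife can get 398 next round, worth 0.79 × 398 = 314.42 now. The husband offers 314.42 and keeps 400 − 314.42 = 85.58.
Round 1 (the wife proposes): the husband can get 85.58 next round, worth 0.79 × 85.58 = 67.6082 now. The wife offers 67.6082 and keeps 400 − 67.6082 = 332.3918.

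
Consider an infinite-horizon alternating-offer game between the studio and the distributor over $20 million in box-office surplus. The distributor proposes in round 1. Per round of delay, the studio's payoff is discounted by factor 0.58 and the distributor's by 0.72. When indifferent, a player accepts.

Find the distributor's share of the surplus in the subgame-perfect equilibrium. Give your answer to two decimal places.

14.42

In a stationary SPE each proposer offers the other exactly their discounted continuation value.
If the distributor keeps x when proposing and the studio keeps y when proposing, then x = 20 − 0.58y and y = 20 − 0.72x.
Solving: x = 20(1 − 0.58) / (1 − 0.72·0.58) = 8.4 / 0.5824 ≈ 14.4231.
The studio gets 20 − 14.4231 ≈ 5.5769.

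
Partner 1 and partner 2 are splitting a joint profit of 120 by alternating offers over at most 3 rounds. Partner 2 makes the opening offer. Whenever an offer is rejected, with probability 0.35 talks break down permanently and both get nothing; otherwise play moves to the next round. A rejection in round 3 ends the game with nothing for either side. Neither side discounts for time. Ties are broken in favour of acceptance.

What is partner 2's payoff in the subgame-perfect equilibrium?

92.7

By backward induction:
Round 3 (partner 2 proposes): rejection yields 0 for partner 1; partner 2 offers 0 and keeps 120.
Round 2 (partner 1 proposes): rejecting gives partner 2 an expected 0.65 × 120 = 78, so partner 1 offers 78, keeping 42.
Round 1 (partner 2 proposes): rejecting gives partner 1 an expected 0.65 × 42 = 27.3; partner 2 offers that and keeps 92.7.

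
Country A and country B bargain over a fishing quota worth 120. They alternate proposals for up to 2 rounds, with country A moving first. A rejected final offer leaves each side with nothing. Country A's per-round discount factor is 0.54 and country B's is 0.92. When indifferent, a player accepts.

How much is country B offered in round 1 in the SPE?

Round 2 (country B proposes): country A will accept anything ≥ 0, so country B offers 0 and keeps 120.
Round 1 (country A proposes): country B can get 120 next round, worth 0.92 × 120 = 110.4 now. Country A offers 110.4 and keeps 120 − 110.4 = 9.6.

110.4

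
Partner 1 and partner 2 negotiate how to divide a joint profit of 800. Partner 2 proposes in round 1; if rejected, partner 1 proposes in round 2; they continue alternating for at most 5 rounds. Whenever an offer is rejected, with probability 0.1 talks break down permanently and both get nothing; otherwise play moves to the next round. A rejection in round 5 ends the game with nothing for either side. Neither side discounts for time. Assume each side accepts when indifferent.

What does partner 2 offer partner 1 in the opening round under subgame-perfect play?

130.32

Round 5 (partner 2 proposes): rejection yields 0 for partner 1; partner 2 offers 0 and keeps 800.
Round 4 (partner 1 proposes): rejecting gives partner 2 an expected 0.9 × 800 = 720, so partner 1 offers 720, keeping 80.
Round 3 (partner 2 proposes): rejecting gives partner 1 an expected 0.9 × 80 = 72, so partner 2 offers 72, keeping 728.
Round 2 (partner 1 proposes): rejecting gives partner 2 an expected 0.9 × 728 = 655.2, so partner 1 offers 655.2, keeping 144.8.
Round 1 (partner 2 proposes): rejecting gives partner 1 an expected 0.9 × 144.8 = 130.32; partner 2 offers that and keeps 669.68.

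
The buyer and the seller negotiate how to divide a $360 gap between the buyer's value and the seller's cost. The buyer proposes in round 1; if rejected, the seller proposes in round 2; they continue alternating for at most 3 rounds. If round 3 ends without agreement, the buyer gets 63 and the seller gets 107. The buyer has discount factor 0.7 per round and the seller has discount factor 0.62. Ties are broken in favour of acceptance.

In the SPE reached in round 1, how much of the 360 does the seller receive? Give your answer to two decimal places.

Round 3 (the buyer proposes): the seller gets 107 if talks fail, so the buyer offers 107 and keeps 253.
Round 2 (the seller proposes): the buyer can get 253 next round, worth 0.7 × 253 = 177.1 now; the seller offers that and keeps 182.9.
Round 1 (the buyer proposes): the seller can get 182.9 next round, worth 0.62 × 182.9 = 113.398 now; the buyer offers that and keeps 246.602.

113.40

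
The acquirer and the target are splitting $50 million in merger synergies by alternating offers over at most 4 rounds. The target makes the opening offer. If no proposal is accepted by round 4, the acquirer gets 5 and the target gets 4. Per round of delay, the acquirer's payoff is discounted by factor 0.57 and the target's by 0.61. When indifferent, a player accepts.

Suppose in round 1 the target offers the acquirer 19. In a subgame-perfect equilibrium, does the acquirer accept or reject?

Round 4 (the acquirer proposes): the target gets 4 if talks fail, so the acquirer offers 4 and keeps 46.
Round 3 (the target proposes): the acquirer can get 46 next round, worth 0.57 × 46 = 26.22 now, so the target offers 26.22, keeping 23.78.
Round 2 (the acquirer proposes): the target can get 23.78 next round, worth 0.61 × 23.78 = 14.5058 now; the acquirer offers that and keeps 35.4942.
So by rejecting in round 1, the acquirer gets 35.4942 next round, worth 0.57 × 35.4942 = 20.231694 now.
Offer 19 < 20.231694, so the acquirer rejects.

Reject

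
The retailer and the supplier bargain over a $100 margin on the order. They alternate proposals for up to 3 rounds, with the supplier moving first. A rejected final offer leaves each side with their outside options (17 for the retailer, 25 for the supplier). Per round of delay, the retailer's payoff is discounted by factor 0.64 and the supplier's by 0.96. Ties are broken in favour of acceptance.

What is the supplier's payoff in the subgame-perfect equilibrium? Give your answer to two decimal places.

Round 3 (the supplier proposes): the retailer gets 17 if talks fail, so the supplier offers 17 and keeps 83.
Round 2 (the retailer proposes): the supplier can get 83 next round, worth 0.96 × 83 = 79.68 now, so the retailer offers 79.68, keeping 20.32.
Round 1 (the supplier proposes): the retailer can get 20.32 next round, worth 0.64 × 20.32 = 13.0048 now, so the supplier offers 13.0048, keeping 86.9952.

87.00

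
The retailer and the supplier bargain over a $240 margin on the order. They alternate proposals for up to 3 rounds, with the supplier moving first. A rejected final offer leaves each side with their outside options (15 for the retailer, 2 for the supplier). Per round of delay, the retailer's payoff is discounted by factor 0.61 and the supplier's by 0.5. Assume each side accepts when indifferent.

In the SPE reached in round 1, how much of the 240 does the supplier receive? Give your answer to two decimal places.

162.23

Round 3 (the supplier proposes): the retailer gets 15 if talks fail, so the supplier offers 15 and keeps 225.
Round 2 (the retailer proposes): the supplier can get 225 next round, worth 0.5 × 225 = 112.5 now. The retailer offers 112.5 and keeps 240 − 112.5 = 127.5.
Round 1 (the supplier proposes): the retailer can get 127.5 next round, worth 0.61 × 127.5 = 77.775 now. The supplier offers 77.775 and keeps 240 − 77.775 = 162.225.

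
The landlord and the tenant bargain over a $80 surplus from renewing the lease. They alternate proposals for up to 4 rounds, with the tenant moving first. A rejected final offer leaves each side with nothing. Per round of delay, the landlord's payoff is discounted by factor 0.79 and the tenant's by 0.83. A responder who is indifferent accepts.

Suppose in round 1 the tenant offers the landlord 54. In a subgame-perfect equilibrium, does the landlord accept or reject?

Work out the landlord's continuation value if the offer is rejected.
Round 4 (the landlord proposes): the tenant will accept anything ≥ 0, so the landlord offers 0 and keeps 80.
Round 3 (the tenant proposes): the landlord can get 80 next round, worth 0.79 × 80 = 63.2 now. The tenant offers 63.2 and keeps 80 − 63.2 = 16.8.
Round 2 (the landlord proposes): the tenant can get 16.8 next round, worth 0.83 × 16.8 = 13.944 now; the landlord offers that and keeps 66.056.
So by rejecting in round 1, the landlord gets 66.056 next round, worth 0.79 × 66.056 = 52.18424 now.
Offer 54 ≥ 52.18424, so the landlord accepts.

Accept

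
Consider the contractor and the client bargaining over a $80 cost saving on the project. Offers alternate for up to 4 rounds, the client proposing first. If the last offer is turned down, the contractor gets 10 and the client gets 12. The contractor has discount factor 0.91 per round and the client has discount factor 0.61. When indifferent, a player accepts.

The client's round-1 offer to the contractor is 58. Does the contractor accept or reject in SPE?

Reject

Round 4 (the contractor proposes): the client gets 12 if talks fail, so the contractor offers 12 and keeps 68.
Round 3 (the client proposes): the contractor can get 68 next round, worth 0.91 × 68 = 61.88 now, so the client offers 61.88, keeping 18.12.
Round 2 (the contractor proposes): the client can get 18.12 next round, worth 0.61 × 18.12 = 11.0532 now, so the contractor offers 11.0532, keeping 68.9468.
So by rejecting in round 1, the contractor gets 68.9468 next round, worth 0.91 × 68.9468 = 62.741588 now.
Offer 58 < 62.741588, so the contractor rejects.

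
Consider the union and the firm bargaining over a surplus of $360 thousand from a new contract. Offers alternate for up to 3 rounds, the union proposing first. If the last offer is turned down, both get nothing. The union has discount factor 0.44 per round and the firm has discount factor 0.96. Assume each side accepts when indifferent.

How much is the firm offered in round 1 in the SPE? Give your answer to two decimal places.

193.54

Round 3 (the union proposes): rejection yields 0 for the firm; the union offers 0 and keeps 360.
Round 2 (the firm proposes): the union can get 360 next round, worth 0.44 × 360 = 158.4 now; the firm offers that and keeps 201.6.
Round 1 (the union proposes): the firm can get 201.6 next round, worth 0.96 × 201.6 = 193.536 now. The union offers 193.536 and keeps 360 − 193.536 = 166.464.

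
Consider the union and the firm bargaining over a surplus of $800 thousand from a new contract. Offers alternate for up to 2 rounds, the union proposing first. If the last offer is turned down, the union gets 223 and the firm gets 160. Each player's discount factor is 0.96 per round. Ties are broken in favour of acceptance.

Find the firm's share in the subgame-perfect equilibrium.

Work backward from the last round.
Round 2 (the firm proposes): the union gets 223 if talks fail, so the firm offers 223 and keeps 577.
Round 1 (the union proposes): the firm can get 577 next round, worth 0.96 × 577 = 553.92 now; the union offers that and keeps 246.08.

553.92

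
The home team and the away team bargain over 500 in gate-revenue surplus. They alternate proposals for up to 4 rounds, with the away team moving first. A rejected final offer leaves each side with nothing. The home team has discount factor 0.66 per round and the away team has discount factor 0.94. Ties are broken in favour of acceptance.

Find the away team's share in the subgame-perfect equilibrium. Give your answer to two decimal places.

Round 4 (the home team proposes): rejection yields 0 for the away team; the home team offers 0 and keeps 500.
Round 3 (the away team proposes): the home team can get 500 next round, worth 0.66 × 500 = 330 now, so the away team offers 330, keeping 170.
Round 2 (the home team proposes): the away team can get 170 next round, worth 0.94 × 170 = 159.8 now. The home team offers 159.8 and keeps 500 − 159.8 = 340.2.
Round 1 (the away team proposes): the home team can get 340.2 next round, worth 0.66 × 340.2 = 224.532 now, so the away team offers 224.532, keeping 275.468.

275.47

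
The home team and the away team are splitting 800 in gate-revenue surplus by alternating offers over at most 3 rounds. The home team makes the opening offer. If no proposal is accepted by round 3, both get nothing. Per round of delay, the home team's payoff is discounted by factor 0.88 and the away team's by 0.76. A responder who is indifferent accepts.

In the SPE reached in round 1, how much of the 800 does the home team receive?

Round 3 (the home team proposes): rejection yields 0 for the away team; the home team offers 0 and keeps 800.
Round 2 (the away team proposes): the home team can get 800 next round, worth 0.88 × 800 = 704 now; the away team offers that and keeps 96.
Round 1 (the home team proposes): the away team can get 96 next round, worth 0.76 × 96 = 72.96 now. The home team offers 72.96 and keeps 800 − 72.96 = 727.04.

727.04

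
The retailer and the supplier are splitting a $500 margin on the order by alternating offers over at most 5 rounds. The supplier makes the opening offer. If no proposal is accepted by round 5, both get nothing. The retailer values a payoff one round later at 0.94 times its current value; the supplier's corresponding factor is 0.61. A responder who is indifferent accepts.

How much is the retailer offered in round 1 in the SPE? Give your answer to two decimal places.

Round 5 (the supplier proposes): the retailer will accept anything ≥ 0, so the supplier offers 0 and keeps 500.
Round 4 (the retailer proposes): the supplier can get 500 next round, worth 0.61 × 500 = 305 now; the retailer offers that and keeps 195.
Round 3 (the supplier proposes): the retailer can get 195 next round, worth 0.94 × 195 = 183.3 now, so the supplier offers 183.3, keeping 316.7.
Round 2 (the retailer proposes): the supplier can get 316.7 next round, worth 0.61 × 316.7 = 193.187 now. The retailer offers 193.187 and keeps 500 − 193.187 = 306.813.
Round 1 (the supplier proposes): the retailer can get 306.813 next round, worth 0.94 × 306.813 = 288.40422 now, so the supplier offers 288.40422, keeping 211.59578.

288.40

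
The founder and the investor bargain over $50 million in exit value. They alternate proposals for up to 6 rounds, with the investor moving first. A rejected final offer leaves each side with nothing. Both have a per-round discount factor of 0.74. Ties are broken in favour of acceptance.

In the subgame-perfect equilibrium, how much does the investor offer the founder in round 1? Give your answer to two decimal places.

Round 6 (the founder proposes): rejection yields 0 for the investor; the founder offers 0 and keeps 50.
Round 5 (the investor proposes): the founder can get 50 next round, worth 0.74 × 50 = 37 now, so the investor offers 37, keeping 13.
Round 4 (the founder proposes): the investor can get 13 next round, worth 0.74 × 13 = 9.62 now, so the founder offers 9.62, keeping 40.38.
Round 3 (the investor proposes): the founder can get 40.38 next round, worth 0.74 × 40.38 = 29.8812 now; the investor offers that and keeps 20.1188.
Round 2 (the founder proposes): the investor can get 20.1188 next round, worth 0.74 × 20.1188 = 14.887912 now, so the founder offers 14.887912, keeping 35.112088.
Round 1 (the investor proposes): the founder can get 35.112088 next round, worth 0.74 × 35.112088 = 25.98294512 now, so the investor offers 25.98294512, keeping 24.01705488.

25.98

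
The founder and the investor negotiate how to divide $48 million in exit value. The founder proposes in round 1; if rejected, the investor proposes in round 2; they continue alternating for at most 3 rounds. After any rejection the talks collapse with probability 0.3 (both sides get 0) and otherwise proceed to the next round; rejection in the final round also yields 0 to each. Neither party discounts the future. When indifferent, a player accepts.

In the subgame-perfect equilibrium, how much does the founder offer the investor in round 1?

10.08

Round 3 (the founder proposes): the investor will accept anything ≥ 0, so the founder offers 0 and keeps 48.
Round 2 (the investor proposes): rejecting gives the founder an expected 0.7 × 48 = 33.6, so the investor offers 33.6, keeping 14.4.
Round 1 (the founder proposes): rejecting gives the investor an expected 0.7 × 14.4 = 10.08, so the founder offers 10.08, keeping 37.92.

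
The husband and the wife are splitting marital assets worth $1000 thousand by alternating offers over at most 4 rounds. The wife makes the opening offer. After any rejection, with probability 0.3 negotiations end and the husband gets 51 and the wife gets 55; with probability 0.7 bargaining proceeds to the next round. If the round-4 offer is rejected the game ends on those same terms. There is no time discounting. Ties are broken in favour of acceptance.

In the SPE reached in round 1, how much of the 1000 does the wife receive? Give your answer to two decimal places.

454.62

Round 4 (the husband proposes): the wife gets 55 if talks fail, so the husband offers 55 and keeps 945.
Round 3 (the wife proposes): rejecting gives the husband an expected 0.7 × 945 + 0.3 × 51 = 676.8; the wife offers that and keeps 323.2.
Round 2 (the husband proposes): rejecting gives the wife an expected 0.7 × 323.2 + 0.3 × 55 = 242.74, so the husband offers 242.74, keeping 757.26.
Round 1 (the wife proposes): rejecting gives the husband an expected 0.7 × 757.26 + 0.3 × 51 = 545.382; the wife offers that and keeps 454.618.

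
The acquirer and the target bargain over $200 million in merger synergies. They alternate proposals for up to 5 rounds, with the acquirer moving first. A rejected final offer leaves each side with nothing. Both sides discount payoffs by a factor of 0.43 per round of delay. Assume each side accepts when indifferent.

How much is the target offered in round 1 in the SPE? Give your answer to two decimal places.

Round 5 (the acquirer proposes): rejection yields 0 for the target; the acquirer offers 0 and keeps 200.
Round 4 (the target proposes): the acquirer can get 200 next round, worth 0.43 × 200 = 86 now, so the target offers 86, keeping 114.
Round 3 (the acquirer proposes): the target can get 114 next round, worth 0.43 × 114 = 49.02 now; the acquirer offers that and keeps 150.98.
Round 2 (the target proposes): the acquirer can get 150.98 next round, worth 0.43 × 150.98 = 64.9214 now, so the target offers 64.9214, keeping 135.0786.
Round 1 (the acquirer proposes): the target can get 135.0786 next round, worth 0.43 × 135.0786 = 58.083798 now. The acquirer offers 58.083798 and keeps 200 − 58.083798 = 141.916202.

58.08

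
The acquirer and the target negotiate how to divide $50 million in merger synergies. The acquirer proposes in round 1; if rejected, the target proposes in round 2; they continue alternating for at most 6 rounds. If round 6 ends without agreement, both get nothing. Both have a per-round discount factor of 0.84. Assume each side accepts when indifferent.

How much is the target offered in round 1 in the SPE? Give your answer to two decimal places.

32.37

By backward induction:
Round 6 (the target proposes): the acquirer will accept anything ≥ 0, so the target offers 0 and keeps 50.
Round 5 (the acquirer proposes): the target can get 50 next round, worth 0.84 × 50 = 42 now. The acquirer offers 42 and keeps 50 − 42 = 8.
Round 4 (the target proposes): the acquirer can get 8 next round, worth 0.84 × 8 = 6.72 now. The target offers 6.72 and keeps 50 − 6.72 = 43.28.
Round 3 (the acquirer proposes): the target can get 43.28 next round, worth 0.84 × 43.28 = 36.3552 now, so the acquirer offers 36.3552, keeping 13.6448.
Round 2 (the target proposes): the acquirer can get 13.6448 next round, worth 0.84 × 13.6448 = 11.461632 now. The target offers 11.461632 and keeps 50 − 11.461632 = 38.538368.
Round 1 (the acquirer proposes): the target can get 38.538368 next round, worth 0.84 × 38.538368 = 32.37222912 now; the acquirer offers that and keeps 17.62777088.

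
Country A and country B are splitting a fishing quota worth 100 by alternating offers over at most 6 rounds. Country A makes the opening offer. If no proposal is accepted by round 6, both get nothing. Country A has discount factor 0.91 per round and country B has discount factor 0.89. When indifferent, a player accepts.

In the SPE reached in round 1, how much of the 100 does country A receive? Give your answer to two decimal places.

By backward induction:
Round 6 (country B proposes): country A will accept anything ≥ 0, so country B offers 0 and keeps 100.
Round 5 (country A proposes): country B can get 100 next round, worth 0.89 × 100 = 89 now, so country A offers 89, keeping 11.
Round 4 (country B proposes): country A can get 11 next round, worth 0.91 × 11 = 10.01 now; country B offers that and keeps 89.99.
Round 3 (country A proposes): country B can get 89.99 next round, worth 0.89 × 89.99 = 80.0911 now. Country A offers 80.0911 and keeps 100 − 80.0911 = 19.9089.
Round 2 (country B proposes): country A can get 19.9089 next round, worth 0.91 × 19.9089 = 18.117099 now. Country B offers 18.117099 and keeps 100 − 18.117099 = 81.882901.
Round 1 (country A proposes): country B can get 81.882901 next round, worth 0.89 × 81.882901 = 72.87578189 now; country A offers that and keeps 27.12421811.

27.12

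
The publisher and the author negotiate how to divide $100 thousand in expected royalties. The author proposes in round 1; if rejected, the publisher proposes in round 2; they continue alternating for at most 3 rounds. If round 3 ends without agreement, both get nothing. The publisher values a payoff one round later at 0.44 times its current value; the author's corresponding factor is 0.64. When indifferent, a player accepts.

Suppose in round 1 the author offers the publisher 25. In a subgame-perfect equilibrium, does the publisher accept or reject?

Accept

Work out the publisher's continuation value if the offer is rejected.
Round 3 (the author proposes): the publisher will accept anything ≥ 0, so the author offers 0 and keeps 100.
Round 2 (the publisher proposes): the author can get 100 next round, worth 0.64 × 100 = 64 now; the publisher offers that and keeps 36.
So by rejecting in round 1, the publisher gets 36 next round, worth 0.44 × 36 = 15.84 now.
Offer 25 ≥ 15.84, so the publisher accepts.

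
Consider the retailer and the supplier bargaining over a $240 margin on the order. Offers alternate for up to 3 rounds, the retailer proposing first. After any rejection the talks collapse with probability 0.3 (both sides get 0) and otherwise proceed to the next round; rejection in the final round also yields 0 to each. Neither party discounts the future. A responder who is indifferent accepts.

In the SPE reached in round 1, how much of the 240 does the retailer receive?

By backward induction:
Round 3 (the retailer proposes): rejection yields 0 for the supplier; the retailer offers 0 and keeps 240.
Round 2 (the supplier proposes): rejecting gives the retailer an expected 0.7 × 240 = 168; the supplier offers that and keeps 72.
Round 1 (the retailer proposes): rejecting gives the supplier an expected 0.7 × 72 = 50.4. The retailer offers 50.4 and keeps 240 − 50.4 = 189.6.

189.6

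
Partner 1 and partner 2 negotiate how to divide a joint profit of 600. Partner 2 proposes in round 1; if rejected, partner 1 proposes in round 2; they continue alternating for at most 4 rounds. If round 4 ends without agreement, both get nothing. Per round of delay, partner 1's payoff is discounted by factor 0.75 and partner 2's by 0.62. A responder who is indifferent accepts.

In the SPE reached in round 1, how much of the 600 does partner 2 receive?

Round 4 (partner 1 proposes): rejection yields 0 for partner 2; partner 1 offers 0 and keeps 600.
Round 3 (partner 2 proposes): partner 1 can get 600 next round, worth 0.75 × 600 = 450 now; partner 2 offers that and keeps 150.
Round 2 (partner 1 proposes): partner 2 can get 150 next round, worth 0.62 × 150 = 93 now; partner 1 offers that and keeps 507.
Round 1 (partner 2 proposes): partner 1 can get 507 next round, worth 0.75 × 507 = 380.25 now. Partner 2 offers 380.25 and keeps 600 − 380.25 = 219.75.

219.75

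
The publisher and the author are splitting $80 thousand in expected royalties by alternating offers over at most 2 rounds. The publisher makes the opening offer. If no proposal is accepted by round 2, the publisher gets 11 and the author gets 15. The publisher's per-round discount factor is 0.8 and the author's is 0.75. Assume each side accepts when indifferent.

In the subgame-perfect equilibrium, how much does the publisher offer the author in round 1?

Work backward from the last round.
Round 2 (the author proposes): the publisher gets 11 if talks fail, so the author offers 11 and keeps 69.
Round 1 (the publisher proposes): the author can get 69 next round, worth 0.75 × 69 = 51.75 now, so the publisher offers 51.75, keeping 28.25.

51.75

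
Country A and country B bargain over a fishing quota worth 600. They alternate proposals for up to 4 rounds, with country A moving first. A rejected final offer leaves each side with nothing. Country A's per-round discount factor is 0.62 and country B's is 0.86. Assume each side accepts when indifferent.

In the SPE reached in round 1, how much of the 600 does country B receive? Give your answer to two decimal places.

471.21

Round 4 (country B proposes): country A will accept anything ≥ 0, so country B offers 0 and keeps 600.
Round 3 (country A proposes): country B can get 600 next round, worth 0.86 × 600 = 516 now. Country A offers 516 and keeps 600 − 516 = 84.
Round 2 (country B proposes): country A can get 84 next round, worth 0.62 × 84 = 52.08 now. Country B offers 52.08 and keeps 600 − 52.08 = 547.92.
Round 1 (country A proposes): country B can get 547.92 next round, worth 0.86 × 547.92 = 471.2112 now; country A offers that and keeps 128.7888.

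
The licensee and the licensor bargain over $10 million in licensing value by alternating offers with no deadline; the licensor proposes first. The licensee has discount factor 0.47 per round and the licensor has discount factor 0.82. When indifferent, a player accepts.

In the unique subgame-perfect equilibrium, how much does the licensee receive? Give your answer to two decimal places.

In a stationary SPE each proposer offers the other exactly their discounted continuation value.
If the licensor keeps x when proposing and the licensee keeps y when proposing, then x = 10 − 0.47y and y = 10 − 0.82x.
Solving: x = 10(1 − 0.47) / (1 − 0.82·0.47) = 5.3 / 0.6146 ≈ 8.6235.
The licensee gets 10 − 8.6235 ≈ 1.3765.

1.38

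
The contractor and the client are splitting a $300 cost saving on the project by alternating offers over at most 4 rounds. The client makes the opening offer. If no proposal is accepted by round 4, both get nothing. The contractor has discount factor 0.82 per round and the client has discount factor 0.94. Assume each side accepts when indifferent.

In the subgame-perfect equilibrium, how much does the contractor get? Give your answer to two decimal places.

204.38

Work backward from the last round.
Round 4 (the contractor proposes): rejection yields 0 for the client; the contractor offers 0 and keeps 300.
Round 3 (the client proposes): the contractor can get 300 next round, worth 0.82 × 300 = 246 now; the client offers that and keeps 54.
Round 2 (the contractor proposes): the client can get 54 next round, worth 0.94 × 54 = 50.76 now. The contractor offers 50.76 and keeps 300 − 50.76 = 249.24.
Round 1 (the client proposes): the contractor can get 249.24 next round, worth 0.82 × 249.24 = 204.3768 now; the client offers that and keeps 95.6232.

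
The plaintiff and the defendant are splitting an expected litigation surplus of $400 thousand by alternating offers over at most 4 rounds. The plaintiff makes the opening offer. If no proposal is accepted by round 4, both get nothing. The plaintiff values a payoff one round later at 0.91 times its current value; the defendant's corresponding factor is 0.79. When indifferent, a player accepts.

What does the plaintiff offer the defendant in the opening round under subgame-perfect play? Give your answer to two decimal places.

Work backward from the last round.
Round 4 (the defendant proposes): rejection yields 0 for the plaintiff; the defendant offers 0 and keeps 400.
Round 3 (the plaintiff proposes): the defendant can get 400 next round, worth 0.79 × 400 = 316 now; the plaintiff offers that and keeps 84.
Round 2 (the defendant proposes): the plaintiff can get 84 next round, worth 0.91 × 84 = 76.44 now. The defendant offers 76.44 and keeps 400 − 76.44 = 323.56.
Round 1 (the plaintiff proposes): the defendant can get 323.56 next round, worth 0.79 × 323.56 = 255.6124 now. The plaintiff offers 255.6124 and keeps 400 − 255.6124 = 144.3876.

255.61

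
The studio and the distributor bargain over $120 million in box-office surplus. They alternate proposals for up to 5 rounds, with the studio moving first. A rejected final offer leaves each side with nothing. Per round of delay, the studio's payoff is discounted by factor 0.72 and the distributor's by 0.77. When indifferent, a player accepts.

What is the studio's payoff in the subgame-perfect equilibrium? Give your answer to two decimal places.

Solve by backward induction from round 5.
Round 5 (the studio proposes): the distributor will accept anything ≥ 0, so the studio offers 0 and keeps 120.
Round 4 (the distributor proposes): the studio can get 120 next round, worth 0.72 × 120 = 86.4 now. The distributor offers 86.4 and keeps 120 − 86.4 = 33.6.
Round 3 (the studio proposes): the distributor can get 33.6 next round, worth 0.77 × 33.6 = 25.872 now. The studio offers 25.872 and keeps 120 − 25.872 = 94.128.
Round 2 (the distributor proposes): the studio can get 94.128 next round, worth 0.72 × 94.128 = 67.77216 now; the distributor offers that and keeps 52.22784.
Round 1 (the studio proposes): the distributor can get 52.22784 next round, worth 0.77 × 52.22784 = 40.2154368 now, so the studio offers 40.2154368, keeping 79.7845632.

79.78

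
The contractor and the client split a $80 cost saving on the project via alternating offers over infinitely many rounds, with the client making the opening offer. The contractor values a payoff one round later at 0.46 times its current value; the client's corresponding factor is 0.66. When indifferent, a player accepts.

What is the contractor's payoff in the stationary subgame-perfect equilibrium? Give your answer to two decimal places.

Let x be the client's share when the client proposes and y be the contractor's share when the contractor proposes.
The contractor accepts iff offered ≥ 0.46·y, so x = 80 − 0.46y. Symmetrically y = 80 − 0.66x.
Substituting: x = 80 − 0.46(80 − 0.66x), giving x(1 − 0.66·0.46) = 80(1 − 0.46).
So x = 80 × 0.54 / 0.6964 ≈ 62.0333, and the contractor receives 80 − x ≈ 17.9667.

17.97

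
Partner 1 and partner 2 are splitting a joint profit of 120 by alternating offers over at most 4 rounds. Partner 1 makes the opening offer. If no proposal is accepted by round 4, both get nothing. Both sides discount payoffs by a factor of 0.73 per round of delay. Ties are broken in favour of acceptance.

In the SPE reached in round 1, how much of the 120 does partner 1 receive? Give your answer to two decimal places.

49.67

Solve by backward induction from round 4.
Round 4 (partner 2 proposes): rejection yields 0 for partner 1; partner 2 offers 0 and keeps 120.
Round 3 (partner 1 proposes): partner 2 can get 120 next round, worth 0.73 × 120 = 87.6 now, so partner 1 offers 87.6, keeping 32.4.
Round 2 (partner 2 proposes): partner 1 can get 32.4 next round, worth 0.73 × 32.4 = 23.652 now, so partner 2 offers 23.652, keeping 96.348.
Round 1 (partner 1 proposes): partner 2 can get 96.348 next round, worth 0.73 × 96.348 = 70.33404 now, so partner 1 offers 70.33404, keeping 49.66596.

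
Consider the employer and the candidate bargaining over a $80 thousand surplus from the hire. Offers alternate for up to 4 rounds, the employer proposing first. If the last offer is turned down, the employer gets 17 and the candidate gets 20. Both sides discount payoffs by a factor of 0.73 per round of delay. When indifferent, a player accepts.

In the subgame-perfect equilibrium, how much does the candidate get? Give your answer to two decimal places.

Round 4 (the candidate proposes): the employer gets 17 if talks fail, so the candidate offers 17 and keeps 63.
Round 3 (the employer proposes): the candidate can get 63 next round, worth 0.73 × 63 = 45.99 now. The employer offers 45.99 and keeps 80 − 45.99 = 34.01.
Round 2 (the candidate proposes): the employer can get 34.01 next round, worth 0.73 × 34.01 = 24.8273 now, so the candidate offers 24.8273, keeping 55.1727.
Round 1 (the employer proposes): the candidate can get 55.1727 next round, worth 0.73 × 55.1727 = 40.276071 now. The employer offers 40.276071 and keeps 80 − 40.276071 = 39.723929.

40.28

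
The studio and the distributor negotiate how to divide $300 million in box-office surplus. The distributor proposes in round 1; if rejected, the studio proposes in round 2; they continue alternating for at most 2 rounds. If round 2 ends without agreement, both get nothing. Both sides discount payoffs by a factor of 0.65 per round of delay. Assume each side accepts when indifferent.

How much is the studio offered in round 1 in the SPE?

195

By backward induction:
Round 2 (the studio proposes): the distributor will accept anything ≥ 0, so the studio offers 0 and keeps 300.
Round 1 (the distributor proposes): the studio can get 300 next round, worth 0.65 × 300 = 195 now; the distributor offers that and keeps 105.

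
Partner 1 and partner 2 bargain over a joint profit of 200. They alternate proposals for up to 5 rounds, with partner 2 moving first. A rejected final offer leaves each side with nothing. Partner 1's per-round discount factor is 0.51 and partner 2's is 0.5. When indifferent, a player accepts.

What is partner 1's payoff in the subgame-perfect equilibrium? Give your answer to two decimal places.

64.01

Round 5 (partner 2 proposes): rejection yields 0 for partner 1; partner 2 offers 0 and keeps 200.
Round 4 (partner 1 proposes): partner 2 can get 200 next round, worth 0.5 × 200 = 100 now; partner 1 offers that and keeps 100.
Round 3 (partner 2 proposes): partner 1 can get 100 next round, worth 0.51 × 100 = 51 now; partner 2 offers that and keeps 149.
Round 2 (partner 1 proposes): partner 2 can get 149 next round, worth 0.5 × 149 = 74.5 now, so partner 1 offers 74.5, keeping 125.5.
Round 1 (partner 2 proposes): partner 1 can get 125.5 next round, worth 0.51 × 125.5 = 64.005 now; partner 2 offers that and keeps 135.995.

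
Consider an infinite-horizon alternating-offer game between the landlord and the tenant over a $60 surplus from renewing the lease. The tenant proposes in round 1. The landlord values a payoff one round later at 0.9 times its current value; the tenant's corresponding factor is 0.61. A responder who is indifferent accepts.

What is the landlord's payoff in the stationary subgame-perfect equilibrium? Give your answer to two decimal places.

Let x be the tenant's share when the tenant proposes and y be the landlord's share when the landlord proposes.
The landlord accepts iff offered ≥ 0.9·y, so x = 60 − 0.9y. Symmetrically y = 60 − 0.61x.
Substituting: x = 60 − 0.9(60 − 0.61x), giving x(1 − 0.61·0.9) = 60(1 − 0.9).
So x = 60 × 0.1 / 0.451 ≈ 13.3038, and the landlord receives 60 − x ≈ 46.6962.

46.70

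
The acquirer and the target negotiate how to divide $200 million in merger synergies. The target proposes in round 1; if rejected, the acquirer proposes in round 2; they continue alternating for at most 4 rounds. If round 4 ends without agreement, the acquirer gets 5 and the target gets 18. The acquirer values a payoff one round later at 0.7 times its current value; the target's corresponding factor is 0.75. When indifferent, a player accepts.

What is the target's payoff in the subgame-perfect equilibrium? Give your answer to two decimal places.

Round 4 (the acquirer proposes): the target gets 18 if talks fail, so the acquirer offers 18 and keeps 182.
Round 3 (the target proposes): the acquirer can get 182 next round, worth 0.7 × 182 = 127.4 now. The target offers 127.4 and keeps 200 − 127.4 = 72.6.
Round 2 (the acquirer proposes): the target can get 72.6 next round, worth 0.75 × 72.6 = 54.45 now; the acquirer offers that and keeps 145.55.
Round 1 (the target proposes): the acquirer can get 145.55 next round, worth 0.7 × 145.55 = 101.885 now, so the target offers 101.885, keeping 98.115.

98.12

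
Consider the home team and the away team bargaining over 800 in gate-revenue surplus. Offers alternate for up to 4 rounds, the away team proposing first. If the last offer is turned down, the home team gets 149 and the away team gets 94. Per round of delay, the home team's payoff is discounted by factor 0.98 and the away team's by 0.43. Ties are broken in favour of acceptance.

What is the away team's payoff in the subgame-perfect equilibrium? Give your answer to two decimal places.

Round 4 (the home team proposes): the away team gets 94 if talks fail, so the home team offers 94 and keeps 706.
Round 3 (the away team proposes): the home team can get 706 next round, worth 0.98 × 706 = 691.88 now. The away team offers 691.88 and keeps 800 − 691.88 = 108.12.
Round 2 (the home team proposes): the away team can get 108.12 next round, worth 0.43 × 108.12 = 46.4916 now. The home team offers 46.4916 and keeps 800 − 46.4916 = 753.5084.
Round 1 (the away team proposes): the home team can get 753.5084 next round, worth 0.98 × 753.5084 = 738.438232 now; the away team offers that and keeps 61.561768.

61.56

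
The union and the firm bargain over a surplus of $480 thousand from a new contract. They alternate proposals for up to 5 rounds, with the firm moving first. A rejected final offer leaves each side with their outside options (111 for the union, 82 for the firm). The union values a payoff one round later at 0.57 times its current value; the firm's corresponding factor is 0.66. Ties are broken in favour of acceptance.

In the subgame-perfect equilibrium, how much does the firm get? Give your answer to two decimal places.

336.27

Round 5 (the firm proposes): the union gets 111 if talks fail, so the firm offers 111 and keeps 369.
Round 4 (the union proposes): the firm can get 369 next round, worth 0.66 × 369 = 243.54 now; the union offers that and keeps 236.46.
Round 3 (the firm proposes): the union can get 236.46 next round, worth 0.57 × 236.46 = 134.7822 now; the firm offers that and keeps 345.2178.
Round 2 (the union proposes): the firm can get 345.2178 next round, worth 0.66 × 345.2178 = 227.843748 now. The union offers 227.843748 and keeps 480 − 227.843748 = 252.156252.
Round 1 (the firm proposes): the union can get 252.156252 next round, worth 0.57 × 252.156252 = 143.72906364 now; the firm offers that and keeps 336.27093636.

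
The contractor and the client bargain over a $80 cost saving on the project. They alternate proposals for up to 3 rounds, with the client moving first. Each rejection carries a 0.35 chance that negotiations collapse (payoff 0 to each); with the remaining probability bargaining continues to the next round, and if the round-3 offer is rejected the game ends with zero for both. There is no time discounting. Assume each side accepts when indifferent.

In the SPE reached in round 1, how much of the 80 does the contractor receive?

18.2

Round 3 (the client proposes): the contractor will accept anything ≥ 0, so the client offers 0 and keeps 80.
Round 2 (the contractor proposes): rejecting gives the client an expected 0.65 × 80 = 52, so the contractor offers 52, keeping 28.
Round 1 (the client proposes): rejecting gives the contractor an expected 0.65 × 28 = 18.2. The client offers 18.2 and keeps 80 − 18.2 = 61.8.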